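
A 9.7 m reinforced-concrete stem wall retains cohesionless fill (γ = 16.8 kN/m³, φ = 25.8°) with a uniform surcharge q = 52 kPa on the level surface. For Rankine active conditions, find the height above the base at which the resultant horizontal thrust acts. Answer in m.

3.86 m

K_a = 0.3935.
Triangular part P₁ = ½K_aγH² = 311.0 at H/3 = 3.233 m; rectangular part P₂ = K_a q H = 198.5 at H/2 = 4.850 m.
ȳ = (P₁·3.233 + P₂·4.850)/(P₁+P₂) = 3.863 m.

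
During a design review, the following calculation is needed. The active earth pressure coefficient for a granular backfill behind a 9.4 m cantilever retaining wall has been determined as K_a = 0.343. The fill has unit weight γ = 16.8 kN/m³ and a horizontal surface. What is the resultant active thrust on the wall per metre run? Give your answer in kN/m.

255 kN/m

P = ½ K_a γ H² = 0.5 × 0.343 × 16.8 × 9.4² = 254.6 kN/m.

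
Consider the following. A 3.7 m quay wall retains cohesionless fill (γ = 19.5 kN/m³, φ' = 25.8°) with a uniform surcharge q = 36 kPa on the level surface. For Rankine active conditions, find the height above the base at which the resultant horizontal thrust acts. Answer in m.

1.54 m

K_a = 0.3935.
Triangular part P₁ = ½K_aγH² = 52.52 at H/3 = 1.233 m; rectangular part P₂ = K_a q H = 52.41 at H/2 = 1.850 m.
ȳ = (P₁·1.233 + P₂·1.850)/(P₁+P₂) = 1.541 m.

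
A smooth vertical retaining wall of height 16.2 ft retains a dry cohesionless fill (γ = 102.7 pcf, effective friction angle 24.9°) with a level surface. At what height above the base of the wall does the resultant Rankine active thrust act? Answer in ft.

5.40 ft

K_a = 0.4074.
The pressure distribution is triangular, so the resultant acts at H/3 above the base = 16.2/3 = 5.400 ft.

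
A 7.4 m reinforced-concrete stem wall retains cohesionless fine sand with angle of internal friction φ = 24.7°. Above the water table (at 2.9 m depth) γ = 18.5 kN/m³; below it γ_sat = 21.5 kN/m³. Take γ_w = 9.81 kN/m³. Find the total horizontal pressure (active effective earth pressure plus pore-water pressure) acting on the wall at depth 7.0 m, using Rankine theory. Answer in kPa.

81.9 kPa

K_a = (1 − sin φ)/(1 + sin φ) = 0.4106.
γ' = 21.5 − 9.81 = 11.69 kN/m³.
Effective vertical stress at 7.0 m: σ'_v = 18.5×2.9 + 11.69×4.10 = 101.6 kPa.
σ'_h = K_a σ'_v = 0.4106 × 101.6 = 41.71 kPa; u = γ_w × 4.10 = 40.22 kPa.
Total σ_h = 41.71 + 40.22 = 81.93 kPa.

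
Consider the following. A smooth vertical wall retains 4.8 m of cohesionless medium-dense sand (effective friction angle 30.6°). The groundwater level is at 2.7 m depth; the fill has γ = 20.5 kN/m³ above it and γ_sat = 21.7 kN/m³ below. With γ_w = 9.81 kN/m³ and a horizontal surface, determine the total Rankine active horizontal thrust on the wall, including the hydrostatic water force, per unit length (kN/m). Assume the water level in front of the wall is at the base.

K_a = tan²(45° − φ/2) = 0.3253.
γ' = 21.7 − 9.81 = 11.89 kN/m³. Depth below WT = 2.1 m.
σ'_h at WT = K_a γ d_w = 18.01 kPa; at base = 18.01 + K_a γ' × 2.1 = 26.13 kPa.
P₁ (0–2.7 m) = ½×18.01×2.7 = 24.31. P₂ (2.7–4.8 m) = ½(18.01+26.13)×2.1 = 46.35.
P_w = ½ γ_w h₂² = 0.5×9.81×2.1² = 21.63. Total = 24.31+46.35+21.63 = 92.29 kN/m.

92.3 kN/m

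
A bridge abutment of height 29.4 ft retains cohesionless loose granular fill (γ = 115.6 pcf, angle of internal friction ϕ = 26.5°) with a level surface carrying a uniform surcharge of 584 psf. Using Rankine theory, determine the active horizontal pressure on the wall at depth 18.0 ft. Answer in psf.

1020 psf

K_a = (1 − sin φ)/(1 + sin φ) = 0.3829.
σ_v = γz + q = 115.6 × 18.0 + 584 = 2665 psf.
σ_h = K_a σ_v = 0.3829 × 2665 = 1020 psf.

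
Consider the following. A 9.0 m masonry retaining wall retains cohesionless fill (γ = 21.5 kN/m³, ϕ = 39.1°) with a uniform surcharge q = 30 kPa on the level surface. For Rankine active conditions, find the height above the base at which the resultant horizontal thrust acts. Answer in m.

3.36 m

K_a = 0.2265.
Triangular part P₁ = ½K_aγH² = 197.2 at H/3 = 3.000 m; rectangular part P₂ = K_a q H = 61.15 at H/2 = 4.500 m.
ȳ = (P₁·3.000 + P₂·4.500)/(P₁+P₂) = 3.355 m.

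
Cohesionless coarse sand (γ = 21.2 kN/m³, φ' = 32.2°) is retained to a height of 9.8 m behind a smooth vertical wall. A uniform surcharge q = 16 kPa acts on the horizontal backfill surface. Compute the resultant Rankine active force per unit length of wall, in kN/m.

K_a = tan²(45° − φ/2) = 0.3047.
Soil triangle: ½ K_a γ H² = 0.5×0.3047×21.2×9.8² = 310.2 kN/m.
Surcharge rectangle: K_a q H = 0.3047×16×9.8 = 47.78 kN/m.
Total = 310.2 + 47.78 = 358.0 kN/m.

358 kN/m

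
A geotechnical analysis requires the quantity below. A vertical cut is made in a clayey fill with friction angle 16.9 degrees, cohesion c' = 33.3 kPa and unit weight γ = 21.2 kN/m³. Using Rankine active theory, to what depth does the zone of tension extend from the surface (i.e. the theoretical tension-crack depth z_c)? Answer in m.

K_a = tan²(45° − 16.9°/2) = 0.5495; √K_a = 0.7413.
The active pressure is zero where K_a γ z = 2c√K_a, so z_c = 2c/(γ√K_a) = 2×33.3/(21.2×0.7413) = 4.238 m.

4.24 m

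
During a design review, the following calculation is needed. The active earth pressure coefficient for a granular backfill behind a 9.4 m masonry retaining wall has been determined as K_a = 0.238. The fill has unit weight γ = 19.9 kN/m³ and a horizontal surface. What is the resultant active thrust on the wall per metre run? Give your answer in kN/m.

209 kN/m

P = ½ K_a γ H² = 0.5 × 0.238 × 19.9 × 9.4² = 209.2 kN/m.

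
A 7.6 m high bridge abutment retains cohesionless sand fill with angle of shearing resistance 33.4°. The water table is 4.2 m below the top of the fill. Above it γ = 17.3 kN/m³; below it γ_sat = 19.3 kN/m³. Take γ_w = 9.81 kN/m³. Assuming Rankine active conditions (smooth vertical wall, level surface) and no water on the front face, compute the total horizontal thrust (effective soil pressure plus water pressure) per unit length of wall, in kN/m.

K_a = tan²(45° − φ/2) = 0.2899.
γ' = 19.3 − 9.81 = 9.490 kN/m³. Depth below WT = 3.4 m.
σ'_h at WT = K_a γ d_w = 21.07 kPa; at base = 21.07 + K_a γ' × 3.4 = 30.42 kPa.
P₁ (0–4.2 m) = ½×21.07×4.2 = 44.24. P₂ (4.2–7.6 m) = ½(21.07+30.42)×3.4 = 87.53.
P_w = ½ γ_w h₂² = 0.5×9.81×3.4² = 56.70. Total = 44.24+87.53+56.70 = 188.5 kN/m.

188 kN/m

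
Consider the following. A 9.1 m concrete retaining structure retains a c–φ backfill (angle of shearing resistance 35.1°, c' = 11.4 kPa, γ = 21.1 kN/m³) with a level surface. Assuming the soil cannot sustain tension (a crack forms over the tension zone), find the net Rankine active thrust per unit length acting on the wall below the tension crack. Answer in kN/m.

140 kN/m

K_a = 0.2698; √K_a = 0.5195.
Tension-crack depth z_c = 2c/(γ√K_a) = 2×11.4/(21.1×0.5195) = 2.080 m.
σ_a at base = K_a γ H − 2c√K_a = 0.2698×21.1×9.1 − 2×11.4×0.5195 = 39.97 kPa.
P_a = ½ × 39.97 × (H − z_c) = 0.5×39.97×7.020 = 140.3 kN/m.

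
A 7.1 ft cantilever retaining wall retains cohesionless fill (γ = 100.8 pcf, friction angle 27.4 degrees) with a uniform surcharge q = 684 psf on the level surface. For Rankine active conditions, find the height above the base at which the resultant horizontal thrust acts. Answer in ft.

K_a = 0.3697.
Triangular part P₁ = ½K_aγH² = 939.2 at H/3 = 2.367 ft; rectangular part P₂ = K_a q H = 1795 at H/2 = 3.550 ft.
ȳ = (P₁·2.367 + P₂·3.550)/(P₁+P₂) = 3.144 ft.

3.14 ft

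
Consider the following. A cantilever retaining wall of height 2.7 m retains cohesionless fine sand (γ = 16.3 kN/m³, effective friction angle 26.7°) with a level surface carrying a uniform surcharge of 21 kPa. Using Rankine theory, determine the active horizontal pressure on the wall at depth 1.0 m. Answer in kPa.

14.2 kPa

K_a = (1 − sin φ)/(1 + sin φ) = 0.3800.
σ_v = γz + q = 16.3 × 1.0 + 21 = 37.30 kPa.
σ_h = K_a σ_v = 0.3800 × 37.30 = 14.17 kPa.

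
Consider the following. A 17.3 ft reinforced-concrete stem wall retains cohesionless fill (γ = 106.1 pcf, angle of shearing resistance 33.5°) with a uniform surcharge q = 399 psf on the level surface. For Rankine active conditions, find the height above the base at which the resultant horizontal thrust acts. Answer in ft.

6.64 ft

K_a = 0.2887.
Triangular part P₁ = ½K_aγH² = 4584 at H/3 = 5.767 ft; rectangular part P₂ = K_a q H = 1993 at H/2 = 8.650 ft.
ȳ = (P₁·5.767 + P₂·8.650)/(P₁+P₂) = 6.640 ft.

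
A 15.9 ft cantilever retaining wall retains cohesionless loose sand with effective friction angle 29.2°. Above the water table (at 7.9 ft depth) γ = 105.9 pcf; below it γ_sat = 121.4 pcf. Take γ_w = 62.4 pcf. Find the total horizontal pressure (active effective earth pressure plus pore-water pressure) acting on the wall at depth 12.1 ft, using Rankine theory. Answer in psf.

635 psf

K_a = (1 − sin φ)/(1 + sin φ) = 0.3442.
γ' = 121.4 − 62.4 = 59.00 pcf.
Effective vertical stress at 12.1 ft: σ'_v = 105.9×7.9 + 59.00×4.20 = 1084 psf.
σ'_h = K_a σ'_v = 0.3442 × 1084 = 373.3 psf; u = γ_w × 4.20 = 262.1 psf.
Total σ_h = 373.3 + 262.1 = 635.3 psf.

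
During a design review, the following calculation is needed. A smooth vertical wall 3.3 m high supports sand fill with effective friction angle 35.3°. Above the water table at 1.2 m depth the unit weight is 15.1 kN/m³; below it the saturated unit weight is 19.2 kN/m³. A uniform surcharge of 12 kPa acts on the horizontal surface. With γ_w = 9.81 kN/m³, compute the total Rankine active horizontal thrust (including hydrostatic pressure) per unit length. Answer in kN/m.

50.9 kN/m

K_a = tan²(45° − φ/2) = 0.2675.
γ' = 19.2 − 9.81 = 9.390 kN/m³. h₂ = H − d_w = 2.1 m.
σ'_h: at surface K_a·q = 3.210; at WT K_a(q+γd_w) = 8.058; at base K_a(q+γd_w+γ'h₂) = 13.33 kPa.
P₁ = ½(3.210+8.058)×1.2 = 6.761; P₂ = ½(8.058+13.33)×2.1 = 22.46; P_w = ½γ_w h₂² = 21.63.
Total = 6.761+22.46+21.63 = 50.85 kN/m.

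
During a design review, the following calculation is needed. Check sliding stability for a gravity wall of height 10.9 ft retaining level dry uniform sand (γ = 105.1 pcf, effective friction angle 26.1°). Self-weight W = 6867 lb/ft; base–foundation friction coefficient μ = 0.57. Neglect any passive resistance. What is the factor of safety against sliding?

1.61

K_a = tan²(45° − 26.1°/2) = 0.3889.
P_a = ½K_aγH² = 0.5×0.3889×105.1×10.9² = 2428 lb/ft, acting at H/3 = 3.633 ft above the base.
FS_sliding = μW / P_a = 0.57×6867 / 2428 = 1.612.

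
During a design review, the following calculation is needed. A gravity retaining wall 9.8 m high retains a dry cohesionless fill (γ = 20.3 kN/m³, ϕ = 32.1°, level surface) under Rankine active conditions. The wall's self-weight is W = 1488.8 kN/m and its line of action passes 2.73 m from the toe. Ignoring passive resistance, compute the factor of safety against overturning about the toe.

4.17

K_a = tan²(45° − 32.1°/2) = 0.3060.
P_a = ½K_aγH² = 0.5×0.3060×20.3×9.8² = 298.3 kN/m, acting at H/3 = 3.267 m above the base.
Overturning moment M_o = P_a × H/3 = 298.3 × 3.267 = 974.4.
Resisting moment M_r = W × 2.73 = 1488.8 × 2.73 = 4064.
FS_overturning = M_r/M_o = 4064/974.4 = 4.171.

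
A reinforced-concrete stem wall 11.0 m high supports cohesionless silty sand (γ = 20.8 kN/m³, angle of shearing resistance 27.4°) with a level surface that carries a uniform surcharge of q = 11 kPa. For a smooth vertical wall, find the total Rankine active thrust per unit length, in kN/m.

K_a = tan²(45° − φ/2) = 0.3697.
Soil triangle: ½ K_a γ H² = 0.5×0.3697×20.8×11.0² = 465.2 kN/m.
Surcharge rectangle: K_a q H = 0.3697×11×11.0 = 44.73 kN/m.
Total = 465.2 + 44.73 = 509.9 kN/m.

510 kN/m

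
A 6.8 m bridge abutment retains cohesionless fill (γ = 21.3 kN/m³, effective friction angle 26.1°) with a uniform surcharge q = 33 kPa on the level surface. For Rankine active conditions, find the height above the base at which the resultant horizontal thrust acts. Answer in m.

K_a = 0.3889.
Triangular part P₁ = ½K_aγH² = 191.5 at H/3 = 2.267 m; rectangular part P₂ = K_a q H = 87.28 at H/2 = 3.400 m.
ȳ = (P₁·2.267 + P₂·3.400)/(P₁+P₂) = 2.621 m.

2.62 m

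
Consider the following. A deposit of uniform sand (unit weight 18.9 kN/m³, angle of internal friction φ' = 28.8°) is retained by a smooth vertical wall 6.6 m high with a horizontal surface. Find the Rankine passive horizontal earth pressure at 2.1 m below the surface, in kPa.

K_p = (1 + sin φ)/(1 − sin φ) = 2.859.
σ_h = K_p γ z = 2.859 × 18.9 × 2.1 = 113.5 kPa.

113 kPa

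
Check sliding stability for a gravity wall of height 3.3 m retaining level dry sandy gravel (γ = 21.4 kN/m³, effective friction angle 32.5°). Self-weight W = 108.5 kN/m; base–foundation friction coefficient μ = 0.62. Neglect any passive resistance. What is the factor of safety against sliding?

1.92

K_a = tan²(45° − 32.5°/2) = 0.3010.
P_a = ½K_aγH² = 0.5×0.3010×21.4×3.3² = 35.07 kN/m, acting at H/3 = 1.100 m above the base.
FS_sliding = μW / P_a = 0.62×108.5 / 35.07 = 1.918.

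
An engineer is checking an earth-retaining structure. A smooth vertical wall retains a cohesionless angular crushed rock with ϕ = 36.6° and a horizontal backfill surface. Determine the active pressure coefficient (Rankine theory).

0.253

K_a = (1 − sin φ)/(1 + sin φ) = (1 − sin 36.6°)/(1 + sin 36.6°) = 0.2530.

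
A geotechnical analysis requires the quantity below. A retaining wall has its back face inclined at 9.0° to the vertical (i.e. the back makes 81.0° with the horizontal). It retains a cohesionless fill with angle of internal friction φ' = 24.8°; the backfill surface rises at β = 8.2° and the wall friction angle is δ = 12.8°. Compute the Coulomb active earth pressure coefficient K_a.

K_a = sin²(α+φ) / [sin²α · sin(α−δ) · (1 + √{sin(φ+δ)sin(φ−β) / (sin(α−δ)sin(α+β))})²].
With α = 81.0°, φ = 24.8°, δ = 12.8°, β = 8.2°: K_a = 0.4976.

0.498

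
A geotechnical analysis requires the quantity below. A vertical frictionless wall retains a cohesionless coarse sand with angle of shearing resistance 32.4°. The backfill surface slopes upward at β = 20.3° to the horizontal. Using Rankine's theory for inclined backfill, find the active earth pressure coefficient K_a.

0.369

K_a = cos β · (cos β − √(cos²β − cos²φ)) / (cos β + √(cos²β − cos²φ)).
cos β = 0.9379, cos φ = 0.8443, √(cos²β − cos²φ) = 0.4083.
K_a = 0.9379 × (0.9379 − 0.4083)/(0.9379 + 0.4083) = 0.3689.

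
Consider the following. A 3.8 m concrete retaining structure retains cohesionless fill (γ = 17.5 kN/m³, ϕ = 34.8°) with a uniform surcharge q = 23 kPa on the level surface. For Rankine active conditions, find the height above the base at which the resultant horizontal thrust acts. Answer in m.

1.53 m

K_a = 0.2733.
Triangular part P₁ = ½K_aγH² = 34.53 at H/3 = 1.267 m; rectangular part P₂ = K_a q H = 23.89 at H/2 = 1.900 m.
ȳ = (P₁·1.267 + P₂·1.900)/(P₁+P₂) = 1.526 m.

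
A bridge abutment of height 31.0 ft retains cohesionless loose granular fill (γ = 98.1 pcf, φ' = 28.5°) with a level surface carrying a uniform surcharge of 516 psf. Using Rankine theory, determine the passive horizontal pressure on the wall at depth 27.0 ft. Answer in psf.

8940 psf

K_p = (1 + sin φ)/(1 − sin φ) = 2.825.
σ_v = γz + q = 98.1 × 27.0 + 516 = 3165 psf.
σ_h = K_p σ_v = 2.825 × 3165 = 8941 psf.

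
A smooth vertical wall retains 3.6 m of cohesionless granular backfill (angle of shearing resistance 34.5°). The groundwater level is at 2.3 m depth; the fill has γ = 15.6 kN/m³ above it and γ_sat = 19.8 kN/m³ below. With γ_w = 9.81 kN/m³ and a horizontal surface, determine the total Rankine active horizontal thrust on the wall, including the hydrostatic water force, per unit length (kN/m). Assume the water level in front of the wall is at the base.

35.0 kN/m

K_a = tan²(45° − φ/2) = 0.2768.
γ' = 19.8 − 9.81 = 9.990 kN/m³. Depth below WT = 1.3 m.
σ'_h at WT = K_a γ d_w = 9.932 kPa; at base = 9.932 + K_a γ' × 1.3 = 13.53 kPa.
P₁ (0–2.3 m) = ½×9.932×2.3 = 11.42. P₂ (2.3–3.6 m) = ½(9.932+13.53)×1.3 = 15.25.
P_w = ½ γ_w h₂² = 0.5×9.81×1.3² = 8.289. Total = 11.42+15.25+8.289 = 34.96 kN/m.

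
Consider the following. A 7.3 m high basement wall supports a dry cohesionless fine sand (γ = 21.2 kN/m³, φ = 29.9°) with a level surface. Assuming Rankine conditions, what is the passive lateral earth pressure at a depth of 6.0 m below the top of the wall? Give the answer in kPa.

K_p = (1 + sin φ)/(1 − sin φ) = 2.988.
σ_h = K_p γ z = 2.988 × 21.2 × 6.0 = 380.1 kPa.

380 kPa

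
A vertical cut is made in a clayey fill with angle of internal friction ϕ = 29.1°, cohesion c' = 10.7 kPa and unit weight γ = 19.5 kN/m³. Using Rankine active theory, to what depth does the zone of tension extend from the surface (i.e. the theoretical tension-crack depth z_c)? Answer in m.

K_a = tan²(45° − 29.1°/2) = 0.3456; √K_a = 0.5879.
The active pressure is zero where K_a γ z = 2c√K_a, so z_c = 2c/(γ√K_a) = 2×10.7/(19.5×0.5879) = 1.867 m.

1.87 m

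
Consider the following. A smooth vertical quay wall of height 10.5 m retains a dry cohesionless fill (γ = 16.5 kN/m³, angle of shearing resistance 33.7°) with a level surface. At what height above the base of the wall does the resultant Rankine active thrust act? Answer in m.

K_a = 0.2863.
The pressure distribution is triangular, so the resultant acts at H/3 above the base = 10.5/3 = 3.500 m.

3.50 m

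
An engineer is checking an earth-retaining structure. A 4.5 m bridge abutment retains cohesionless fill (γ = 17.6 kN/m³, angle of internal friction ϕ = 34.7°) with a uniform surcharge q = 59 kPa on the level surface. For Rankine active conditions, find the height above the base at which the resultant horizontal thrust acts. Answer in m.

K_a = 0.2745.
Triangular part P₁ = ½K_aγH² = 48.91 at H/3 = 1.500 m; rectangular part P₂ = K_a q H = 72.87 at H/2 = 2.250 m.
ȳ = (P₁·1.500 + P₂·2.250)/(P₁+P₂) = 1.949 m.

1.95 m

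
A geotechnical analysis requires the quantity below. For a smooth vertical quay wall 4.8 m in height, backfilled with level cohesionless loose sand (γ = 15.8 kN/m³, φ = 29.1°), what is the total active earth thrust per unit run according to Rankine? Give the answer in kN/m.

K_a = tan²(45° − φ/2) = 0.3456.
P_a = ½ K_a γ H² = 0.5 × 0.3456 × 15.8 × 4.8² = 62.90 kN/m.

62.9 kN/m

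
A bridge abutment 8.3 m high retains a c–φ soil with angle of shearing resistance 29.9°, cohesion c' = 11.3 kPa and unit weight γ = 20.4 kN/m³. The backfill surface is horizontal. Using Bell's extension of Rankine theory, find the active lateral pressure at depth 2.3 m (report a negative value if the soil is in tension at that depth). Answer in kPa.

K_a = (1 − sin φ)/(1 + sin φ) = 0.3347.
σ_a = K_a γ z − 2c√K_a = 0.3347×20.4×2.3 − 2×11.3×0.5785 = 2.629 kPa.

2.63 kPa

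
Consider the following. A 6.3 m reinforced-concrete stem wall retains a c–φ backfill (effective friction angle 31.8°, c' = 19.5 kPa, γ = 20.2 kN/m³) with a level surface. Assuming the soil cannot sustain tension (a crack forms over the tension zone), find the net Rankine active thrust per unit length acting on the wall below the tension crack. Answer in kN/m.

25.1 kN/m

K_a = 0.3098; √K_a = 0.5566.
Tension-crack depth z_c = 2c/(γ√K_a) = 2×19.5/(20.2×0.5566) = 3.469 m.
σ_a at base = K_a γ H − 2c√K_a = 0.3098×20.2×6.3 − 2×19.5×0.5566 = 17.72 kPa.
P_a = ½ × 17.72 × (H − z_c) = 0.5×17.72×2.831 = 25.08 kN/m.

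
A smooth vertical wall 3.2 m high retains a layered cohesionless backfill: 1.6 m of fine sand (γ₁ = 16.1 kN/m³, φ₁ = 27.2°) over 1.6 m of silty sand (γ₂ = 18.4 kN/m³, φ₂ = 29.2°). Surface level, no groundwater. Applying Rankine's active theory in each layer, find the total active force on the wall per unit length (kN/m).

30.0 kN/m

K_a1 = tan²(45°−27.2°/2) = 0.3726; K_a2 = tan²(45°−29.2°/2) = 0.3442.
Layer 1: σ at base = K_a1 γ₁ h₁ = 9.598 kPa; P₁ = ½×9.598×1.6 = 7.678.
Layer 2: σ_v at top = γ₁h₁ = 25.76; σ_h top = K_a2×25.76 = 8.867; σ_h base = K_a2×(25.76+18.4×1.6) = 19.00.
P₂ = ½(8.867+19.00)×1.6 = 22.29. Total P_a = 7.678+22.29 = 29.97 kN/m.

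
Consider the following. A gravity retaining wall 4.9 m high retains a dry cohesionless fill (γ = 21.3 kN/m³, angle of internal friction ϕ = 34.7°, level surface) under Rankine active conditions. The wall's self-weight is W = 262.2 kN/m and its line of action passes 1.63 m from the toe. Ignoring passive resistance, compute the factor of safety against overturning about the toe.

3.73

K_a = tan²(45° − 34.7°/2) = 0.2745.
P_a = ½K_aγH² = 0.5×0.2745×21.3×4.9² = 70.18 kN/m, acting at H/3 = 1.633 m above the base.
Overturning moment M_o = P_a × H/3 = 70.18 × 1.633 = 114.6.
Resisting moment M_r = W × 1.63 = 262.2 × 1.63 = 427.4.
FS_overturning = M_r/M_o = 427.4/114.6 = 3.728.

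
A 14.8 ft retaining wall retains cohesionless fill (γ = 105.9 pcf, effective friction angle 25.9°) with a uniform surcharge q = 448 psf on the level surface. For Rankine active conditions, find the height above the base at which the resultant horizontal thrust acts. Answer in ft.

K_a = 0.3920.
Triangular part P₁ = ½K_aγH² = 4546 at H/3 = 4.933 ft; rectangular part P₂ = K_a q H = 2599 at H/2 = 7.400 ft.
ȳ = (P₁·4.933 + P₂·7.400)/(P₁+P₂) = 5.831 ft.

5.83 ft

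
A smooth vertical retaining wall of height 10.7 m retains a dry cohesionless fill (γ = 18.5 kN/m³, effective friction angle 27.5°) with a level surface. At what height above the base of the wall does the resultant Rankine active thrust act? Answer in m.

K_a = 0.3682.
The pressure distribution is triangular, so the resultant acts at H/3 above the base = 10.7/3 = 3.567 m.

3.57 m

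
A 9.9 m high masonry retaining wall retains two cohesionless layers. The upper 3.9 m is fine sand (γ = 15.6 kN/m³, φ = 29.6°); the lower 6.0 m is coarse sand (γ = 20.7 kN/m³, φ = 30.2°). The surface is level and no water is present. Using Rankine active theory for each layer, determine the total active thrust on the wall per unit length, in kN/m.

284 kN/m

K_a1 = tan²(45°−29.6°/2) = 0.3387; K_a2 = tan²(45°−30.2°/2) = 0.3307.
Layer 1: σ at base = K_a1 γ₁ h₁ = 20.61 kPa; P₁ = ½×20.61×3.9 = 40.19.
Layer 2: σ_v at top = γ₁h₁ = 60.84; σ_h top = K_a2×60.84 = 20.12; σ_h base = K_a2×(60.84+20.7×6.0) = 61.18.
P₂ = ½(20.12+61.18)×6.0 = 243.9. Total P_a = 40.19+243.9 = 284.1 kN/m.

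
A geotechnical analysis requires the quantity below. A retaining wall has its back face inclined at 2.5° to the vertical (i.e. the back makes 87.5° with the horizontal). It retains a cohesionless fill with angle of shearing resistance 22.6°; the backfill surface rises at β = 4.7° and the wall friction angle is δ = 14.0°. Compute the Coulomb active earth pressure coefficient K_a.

0.446

K_a = sin²(α+φ) / [sin²α · sin(α−δ) · (1 + √{sin(φ+δ)sin(φ−β) / (sin(α−δ)sin(α+β))})²].
With α = 87.5°, φ = 22.6°, δ = 14.0°, β = 4.7°: K_a = 0.4461.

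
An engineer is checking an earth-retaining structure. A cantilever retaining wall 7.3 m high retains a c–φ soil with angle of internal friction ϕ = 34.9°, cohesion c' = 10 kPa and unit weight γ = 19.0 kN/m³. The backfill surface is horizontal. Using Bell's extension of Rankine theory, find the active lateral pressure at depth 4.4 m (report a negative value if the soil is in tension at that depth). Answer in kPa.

12.3 kPa

K_a = (1 − sin φ)/(1 + sin φ) = 0.2721.
σ_a = K_a γ z − 2c√K_a = 0.2721×19.0×4.4 − 2×10×0.5217 = 12.32 kPa.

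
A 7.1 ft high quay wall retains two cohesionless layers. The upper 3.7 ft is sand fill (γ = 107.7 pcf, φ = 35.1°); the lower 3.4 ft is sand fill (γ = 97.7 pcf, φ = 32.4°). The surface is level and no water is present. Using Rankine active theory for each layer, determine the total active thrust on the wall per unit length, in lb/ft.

K_a1 = tan²(45°−35.1°/2) = 0.2698; K_a2 = tan²(45°−32.4°/2) = 0.3022.
Layer 1: σ at base = K_a1 γ₁ h₁ = 107.5 psf; P₁ = ½×107.5×3.7 = 198.9.
Layer 2: σ_v at top = γ₁h₁ = 398.5; σ_h top = K_a2×398.5 = 120.4; σ_h base = K_a2×(398.5+97.7×3.4) = 220.8.
P₂ = ½(120.4+220.8)×3.4 = 580.2. Total P_a = 198.9+580.2 = 779.1 lb/ft.

779 lb/ft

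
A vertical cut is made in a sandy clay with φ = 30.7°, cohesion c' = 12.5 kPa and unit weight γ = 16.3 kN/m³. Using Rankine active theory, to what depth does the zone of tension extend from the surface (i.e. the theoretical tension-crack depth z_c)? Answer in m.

K_a = tan²(45° − 30.7°/2) = 0.3240; √K_a = 0.5692.
The active pressure is zero where K_a γ z = 2c√K_a, so z_c = 2c/(γ√K_a) = 2×12.5/(16.3×0.5692) = 2.694 m.

2.69 m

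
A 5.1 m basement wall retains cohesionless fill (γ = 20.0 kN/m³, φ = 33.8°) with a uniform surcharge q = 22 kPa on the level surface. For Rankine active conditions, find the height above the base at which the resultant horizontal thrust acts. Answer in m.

K_a = 0.2851.
Triangular part P₁ = ½K_aγH² = 74.16 at H/3 = 1.700 m; rectangular part P₂ = K_a q H = 31.99 at H/2 = 2.550 m.
ȳ = (P₁·1.700 + P₂·2.550)/(P₁+P₂) = 1.956 m.

1.96 m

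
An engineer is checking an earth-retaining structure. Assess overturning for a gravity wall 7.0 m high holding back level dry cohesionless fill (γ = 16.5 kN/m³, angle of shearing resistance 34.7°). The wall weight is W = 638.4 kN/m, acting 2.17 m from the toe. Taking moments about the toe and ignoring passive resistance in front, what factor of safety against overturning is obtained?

K_a = tan²(45° − 34.7°/2) = 0.2745.
P_a = ½K_aγH² = 0.5×0.2745×16.5×7.0² = 111.0 kN/m, acting at H/3 = 2.333 m above the base.
Overturning moment M_o = P_a × H/3 = 111.0 × 2.333 = 258.9.
Resisting moment M_r = W × 2.17 = 638.4 × 2.17 = 1385.
FS_overturning = M_r/M_o = 1385/258.9 = 5.351.

5.35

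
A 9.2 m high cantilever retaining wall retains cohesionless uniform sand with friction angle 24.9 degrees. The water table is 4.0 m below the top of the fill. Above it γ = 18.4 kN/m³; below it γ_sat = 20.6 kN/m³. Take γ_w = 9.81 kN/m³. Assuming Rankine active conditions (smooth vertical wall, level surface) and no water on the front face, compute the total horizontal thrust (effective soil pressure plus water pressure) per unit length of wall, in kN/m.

K_a = tan²(45° − φ/2) = 0.4074.
γ' = 20.6 − 9.81 = 10.79 kN/m³. Depth below WT = 5.2 m.
σ'_h at WT = K_a γ d_w = 29.99 kPa; at base = 29.99 + K_a γ' × 5.2 = 52.85 kPa.
P₁ (0–4.0 m) = ½×29.99×4.0 = 59.97. P₂ (4.0–9.2 m) = ½(29.99+52.85)×5.2 = 215.4.
P_w = ½ γ_w h₂² = 0.5×9.81×5.2² = 132.6. Total = 59.97+215.4+132.6 = 408.0 kN/m.

408 kN/m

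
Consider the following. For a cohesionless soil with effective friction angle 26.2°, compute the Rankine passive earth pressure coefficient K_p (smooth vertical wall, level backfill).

2.58

K_p = (1 + sin φ)/(1 − sin φ) = tan²(45° + 26.2°/2) = 2.581.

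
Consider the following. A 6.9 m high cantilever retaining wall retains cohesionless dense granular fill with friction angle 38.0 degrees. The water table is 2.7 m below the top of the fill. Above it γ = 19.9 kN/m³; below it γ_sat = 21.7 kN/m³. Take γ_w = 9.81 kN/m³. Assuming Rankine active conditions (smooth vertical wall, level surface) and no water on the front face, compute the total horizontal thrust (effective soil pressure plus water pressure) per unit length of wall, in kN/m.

K_a = tan²(45° − φ/2) = 0.2379.
γ' = 21.7 − 9.81 = 11.89 kN/m³. Depth below WT = 4.2 m.
σ'_h at WT = K_a γ d_w = 12.78 kPa; at base = 12.78 + K_a γ' × 4.2 = 24.66 kPa.
P₁ (0–2.7 m) = ½×12.78×2.7 = 17.25. P₂ (2.7–6.9 m) = ½(12.78+24.66)×4.2 = 78.63.
P_w = ½ γ_w h₂² = 0.5×9.81×4.2² = 86.52. Total = 17.25+78.63+86.52 = 182.4 kN/m.

182 kN/m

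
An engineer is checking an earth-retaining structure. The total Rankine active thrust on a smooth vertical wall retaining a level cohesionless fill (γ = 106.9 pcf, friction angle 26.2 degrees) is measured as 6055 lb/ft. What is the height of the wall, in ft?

K_a = 0.3874. P_a = ½ K_a γ H² ⇒ H = √(2P_a/(K_a γ)).
H = √(2×6055/(0.3874×106.9)) = 17.10 ft.

17.1 ft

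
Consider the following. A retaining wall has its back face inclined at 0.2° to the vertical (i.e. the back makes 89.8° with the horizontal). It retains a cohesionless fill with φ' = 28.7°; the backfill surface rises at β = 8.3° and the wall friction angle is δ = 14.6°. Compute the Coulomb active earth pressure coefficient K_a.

0.355

K_a = sin²(α+φ) / [sin²α · sin(α−δ) · (1 + √{sin(φ+δ)sin(φ−β) / (sin(α−δ)sin(α+β))})²].
With α = 89.8°, φ = 28.7°, δ = 14.6°, β = 8.3°: K_a = 0.3552.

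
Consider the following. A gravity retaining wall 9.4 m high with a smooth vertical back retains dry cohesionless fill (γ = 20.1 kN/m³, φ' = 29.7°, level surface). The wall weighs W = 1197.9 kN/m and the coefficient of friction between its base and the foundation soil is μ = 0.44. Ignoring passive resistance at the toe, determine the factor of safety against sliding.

K_a = tan²(45° − 29.7°/2) = 0.3374.
P_a = ½K_aγH² = 0.5×0.3374×20.1×9.4² = 299.6 kN/m, acting at H/3 = 3.133 m above the base.
FS_sliding = μW / P_a = 0.44×1197.9 / 299.6 = 1.759.

1.76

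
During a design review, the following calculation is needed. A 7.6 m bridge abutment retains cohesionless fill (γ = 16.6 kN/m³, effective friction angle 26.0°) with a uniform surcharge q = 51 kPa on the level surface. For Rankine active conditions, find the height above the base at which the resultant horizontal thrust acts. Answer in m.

3.10 m

K_a = 0.3905.
Triangular part P₁ = ½K_aγH² = 187.2 at H/3 = 2.533 m; rectangular part P₂ = K_a q H = 151.3 at H/2 = 3.800 m.
ȳ = (P₁·2.533 + P₂·3.800)/(P₁+P₂) = 3.100 m.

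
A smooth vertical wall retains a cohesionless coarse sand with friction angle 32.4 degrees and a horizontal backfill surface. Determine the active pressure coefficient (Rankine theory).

0.302

K_a = tan²(45° − φ/2) = tan²(28.80°) = 0.3022.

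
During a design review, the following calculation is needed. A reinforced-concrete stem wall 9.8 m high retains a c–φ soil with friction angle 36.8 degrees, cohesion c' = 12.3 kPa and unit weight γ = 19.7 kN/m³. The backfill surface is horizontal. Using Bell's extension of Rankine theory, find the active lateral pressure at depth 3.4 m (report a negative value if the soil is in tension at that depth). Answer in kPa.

4.48 kPa

K_a = (1 − sin φ)/(1 + sin φ) = 0.2508.
σ_a = K_a γ z − 2c√K_a = 0.2508×19.7×3.4 − 2×12.3×0.5008 = 4.477 kPa.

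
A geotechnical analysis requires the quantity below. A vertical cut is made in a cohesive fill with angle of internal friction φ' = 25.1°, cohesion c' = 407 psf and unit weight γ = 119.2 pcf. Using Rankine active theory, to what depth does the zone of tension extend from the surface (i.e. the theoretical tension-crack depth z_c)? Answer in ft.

10.7 ft

K_a = tan²(45° − 25.1°/2) = 0.4043; √K_a = 0.6358.
The active pressure is zero where K_a γ z = 2c√K_a, so z_c = 2c/(γ√K_a) = 2×407/(119.2×0.6358) = 10.74 ft.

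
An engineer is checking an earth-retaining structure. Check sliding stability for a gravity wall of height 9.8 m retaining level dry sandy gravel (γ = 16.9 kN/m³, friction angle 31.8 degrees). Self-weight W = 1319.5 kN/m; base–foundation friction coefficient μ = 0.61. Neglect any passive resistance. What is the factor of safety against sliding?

K_a = tan²(45° − 31.8°/2) = 0.3098.
P_a = ½K_aγH² = 0.5×0.3098×16.9×9.8² = 251.4 kN/m, acting at H/3 = 3.267 m above the base.
FS_sliding = μW / P_a = 0.61×1319.5 / 251.4 = 3.202.

3.20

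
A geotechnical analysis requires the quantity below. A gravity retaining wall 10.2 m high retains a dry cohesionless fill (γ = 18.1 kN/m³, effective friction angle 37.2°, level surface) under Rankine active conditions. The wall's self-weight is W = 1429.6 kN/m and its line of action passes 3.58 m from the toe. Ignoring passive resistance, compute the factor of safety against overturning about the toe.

6.49

K_a = tan²(45° − 37.2°/2) = 0.2464.
P_a = ½K_aγH² = 0.5×0.2464×18.1×10.2² = 232.0 kN/m, acting at H/3 = 3.400 m above the base.
Overturning moment M_o = P_a × H/3 = 232.0 × 3.400 = 788.9.
Resisting moment M_r = W × 3.58 = 1429.6 × 3.58 = 5118.
FS_overturning = M_r/M_o = 5118/788.9 = 6.488.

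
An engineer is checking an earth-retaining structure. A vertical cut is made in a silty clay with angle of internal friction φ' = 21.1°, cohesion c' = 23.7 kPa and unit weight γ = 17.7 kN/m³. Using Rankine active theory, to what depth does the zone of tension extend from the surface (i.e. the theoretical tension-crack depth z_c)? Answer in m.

3.90 m

K_a = tan²(45° − 21.1°/2) = 0.4706; √K_a = 0.6860.
The active pressure is zero where K_a γ z = 2c√K_a, so z_c = 2c/(γ√K_a) = 2×23.7/(17.7×0.6860) = 3.904 m.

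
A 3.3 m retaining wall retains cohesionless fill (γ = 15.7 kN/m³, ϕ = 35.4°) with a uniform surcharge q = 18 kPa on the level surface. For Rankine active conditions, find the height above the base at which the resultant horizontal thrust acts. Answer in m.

K_a = 0.2664.
Triangular part P₁ = ½K_aγH² = 22.77 at H/3 = 1.100 m; rectangular part P₂ = K_a q H = 15.82 at H/2 = 1.650 m.
ȳ = (P₁·1.100 + P₂·1.650)/(P₁+P₂) = 1.325 m.

1.33 m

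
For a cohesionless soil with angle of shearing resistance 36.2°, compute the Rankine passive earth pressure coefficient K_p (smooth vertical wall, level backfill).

3.89

K_p = (1 + sin φ)/(1 − sin φ) = tan²(45° + 36.2°/2) = 3.885.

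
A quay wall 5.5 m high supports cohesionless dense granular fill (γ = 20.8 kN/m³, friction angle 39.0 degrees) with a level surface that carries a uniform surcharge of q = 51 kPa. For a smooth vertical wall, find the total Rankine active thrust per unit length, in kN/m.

135 kN/m

K_a = tan²(45° − φ/2) = 0.2275.
Soil triangle: ½ K_a γ H² = 0.5×0.2275×20.8×5.5² = 71.57 kN/m.
Surcharge rectangle: K_a q H = 0.2275×51×5.5 = 63.82 kN/m.
Total = 71.57 + 63.82 = 135.4 kN/m.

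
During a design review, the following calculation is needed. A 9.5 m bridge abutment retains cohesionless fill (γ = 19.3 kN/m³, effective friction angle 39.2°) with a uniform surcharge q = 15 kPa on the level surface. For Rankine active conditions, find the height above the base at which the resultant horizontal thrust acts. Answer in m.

K_a = 0.2255.
Triangular part P₁ = ½K_aγH² = 196.4 at H/3 = 3.167 m; rectangular part P₂ = K_a q H = 32.13 at H/2 = 4.750 m.
ȳ = (P₁·3.167 + P₂·4.750)/(P₁+P₂) = 3.389 m.

3.39 m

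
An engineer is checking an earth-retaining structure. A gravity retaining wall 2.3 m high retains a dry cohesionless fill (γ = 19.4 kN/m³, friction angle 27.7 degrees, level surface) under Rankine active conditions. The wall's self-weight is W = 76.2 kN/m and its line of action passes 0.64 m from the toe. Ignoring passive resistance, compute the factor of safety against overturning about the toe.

3.39

K_a = tan²(45° − 27.7°/2) = 0.3653.
P_a = ½K_aγH² = 0.5×0.3653×19.4×2.3² = 18.75 kN/m, acting at H/3 = 0.7667 m above the base.
Overturning moment M_o = P_a × H/3 = 18.75 × 0.7667 = 14.37.
Resisting moment M_r = W × 0.64 = 76.2 × 0.64 = 48.77.
FS_overturning = M_r/M_o = 48.77/14.37 = 3.393.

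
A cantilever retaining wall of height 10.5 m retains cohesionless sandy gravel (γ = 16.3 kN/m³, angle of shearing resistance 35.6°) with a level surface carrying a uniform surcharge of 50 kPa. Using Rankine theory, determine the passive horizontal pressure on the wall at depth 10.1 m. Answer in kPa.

K_p = (1 + sin φ)/(1 − sin φ) = 3.786.
σ_v = γz + q = 16.3 × 10.1 + 50 = 214.6 kPa.
σ_h = K_p σ_v = 3.786 × 214.6 = 812.6 kPa.

813 kPa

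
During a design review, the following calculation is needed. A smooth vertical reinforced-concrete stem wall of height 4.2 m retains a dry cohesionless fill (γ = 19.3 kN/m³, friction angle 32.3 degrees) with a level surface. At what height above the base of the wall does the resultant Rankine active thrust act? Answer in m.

K_a = 0.3035.
The pressure distribution is triangular, so the resultant acts at H/3 above the base = 4.2/3 = 1.400 m.

1.40 m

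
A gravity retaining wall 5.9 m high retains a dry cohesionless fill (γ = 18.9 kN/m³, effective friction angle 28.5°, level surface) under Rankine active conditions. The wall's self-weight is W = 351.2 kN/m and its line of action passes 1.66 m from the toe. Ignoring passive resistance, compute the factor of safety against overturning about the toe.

K_a = tan²(45° − 28.5°/2) = 0.3540.
P_a = ½K_aγH² = 0.5×0.3540×18.9×5.9² = 116.4 kN/m, acting at H/3 = 1.967 m above the base.
Overturning moment M_o = P_a × H/3 = 116.4 × 1.967 = 229.0.
Resisting moment M_r = W × 1.66 = 351.2 × 1.66 = 583.0.
FS_overturning = M_r/M_o = 583.0/229.0 = 2.546.

2.55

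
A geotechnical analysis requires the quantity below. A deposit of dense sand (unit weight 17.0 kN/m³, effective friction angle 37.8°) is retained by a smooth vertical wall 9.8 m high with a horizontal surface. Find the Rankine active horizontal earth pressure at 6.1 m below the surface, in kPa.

K_a = (1 − sin φ)/(1 + sin φ) = 0.2400.
σ_h = K_a γ z = 0.2400 × 17.0 × 6.1 = 24.89 kPa.

24.9 kPa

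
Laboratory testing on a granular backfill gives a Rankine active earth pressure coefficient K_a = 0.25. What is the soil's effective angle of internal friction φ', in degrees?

36.9°

K_a = tan²(45° − φ/2) ⇒ 45° − φ/2 = arctan(√0.25) = 26.57°.
φ = 2(45° − 26.57°) = 36.87°.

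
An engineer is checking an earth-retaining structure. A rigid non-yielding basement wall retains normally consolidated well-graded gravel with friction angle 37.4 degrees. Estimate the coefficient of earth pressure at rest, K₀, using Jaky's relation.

0.393

K₀ = 1 − sin φ' = 1 − sin 37.4° = 0.3926.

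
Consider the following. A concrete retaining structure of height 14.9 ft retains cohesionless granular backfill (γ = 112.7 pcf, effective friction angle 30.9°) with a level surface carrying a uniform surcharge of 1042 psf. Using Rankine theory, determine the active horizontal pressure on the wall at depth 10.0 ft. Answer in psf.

697 psf

K_a = (1 − sin φ)/(1 + sin φ) = 0.3214.
σ_v = γz + q = 112.7 × 10.0 + 1042 = 2169 psf.
σ_h = K_a σ_v = 0.3214 × 2169 = 697.1 psf.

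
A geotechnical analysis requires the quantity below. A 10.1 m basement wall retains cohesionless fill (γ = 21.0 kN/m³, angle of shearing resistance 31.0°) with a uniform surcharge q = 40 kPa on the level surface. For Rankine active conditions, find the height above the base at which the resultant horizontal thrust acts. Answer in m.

3.83 m

K_a = 0.3201.
Triangular part P₁ = ½K_aγH² = 342.9 at H/3 = 3.367 m; rectangular part P₂ = K_a q H = 129.3 at H/2 = 5.050 m.
ȳ = (P₁·3.367 + P₂·5.050)/(P₁+P₂) = 3.828 m.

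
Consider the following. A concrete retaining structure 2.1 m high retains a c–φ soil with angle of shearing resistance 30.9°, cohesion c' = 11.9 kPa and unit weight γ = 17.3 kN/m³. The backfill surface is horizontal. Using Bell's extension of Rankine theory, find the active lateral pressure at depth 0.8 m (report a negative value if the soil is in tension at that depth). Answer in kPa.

K_a = (1 − sin φ)/(1 + sin φ) = 0.3214.
σ_a = K_a γ z − 2c√K_a = 0.3214×17.3×0.8 − 2×11.9×0.5669 = -9.045 kPa.

-9.04 kPa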